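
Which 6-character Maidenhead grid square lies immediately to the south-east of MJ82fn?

Longitude subsquare f = 5; +1 → 6 = g.
Latitude subsquare n = 13; −1 → 12 = m.

MJ82gm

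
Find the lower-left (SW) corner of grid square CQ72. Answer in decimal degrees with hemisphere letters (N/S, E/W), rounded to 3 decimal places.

72.000° N, 126.000° W

Field C=2, Q=16: +2·20° lon, +16·10° lat → SW at lon -140°, lat 70°.
Square 7, 2: +7·2° lon, +2·1° lat → SW at lon -126°, lat 72°.
latitude 72.000° N, longitude 126.000° W.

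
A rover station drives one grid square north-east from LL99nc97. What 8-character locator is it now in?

Longitude extended square 9; +1 → 10, wraps to 0, carry into subsquare.
Longitude subsquare n = 13; +1 → 14 = o.
Latitude extended square 7; +1 → 8.

LL99oc08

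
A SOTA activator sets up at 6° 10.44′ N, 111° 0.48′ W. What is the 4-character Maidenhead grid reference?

Add 180° to longitude and 90° to latitude: 68.99, 96.17.
Field (20°×10°, letters A–R): 68.99/20 → 3 → D, 96.17/10 → 9 → J; chars DJ.
Square (2°×1°, digits 0–9): 8.99/2 → 4, 6.17/1 → 6; chars 46.

DJ46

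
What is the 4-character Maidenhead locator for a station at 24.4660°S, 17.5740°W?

Add 180° to longitude and 90° to latitude: 162.43, 65.53.
Field: lon ⌊162.43/20⌋ = 8 → I; lat ⌊65.53/10⌋ = 6 → G.
Square: lon ⌊2.43/2⌋ = 1; lat ⌊5.53/1⌋ = 5.

IG15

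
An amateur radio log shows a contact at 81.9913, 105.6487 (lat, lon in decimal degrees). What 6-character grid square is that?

OR21tx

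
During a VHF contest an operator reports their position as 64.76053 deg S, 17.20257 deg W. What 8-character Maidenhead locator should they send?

Add 180° to longitude and 90° to latitude: 162.79743, 25.23947.
Field: lon ⌊162.79743/20⌋ = 8 → I; lat ⌊25.23947/10⌋ = 2 → C.
Square: lon ⌊2.79743/2⌋ = 1; lat ⌊5.23947/1⌋ = 5.
Subsquare: lon ⌊0.79743/0.0833333⌋ = 9 → j; lat ⌊0.23947/0.0416667⌋ = 5 → f.
Extended square: lon ⌊0.04743/0.00833333⌋ = 5; lat ⌊0.03114/0.00416667⌋ = 7.

IC15jf57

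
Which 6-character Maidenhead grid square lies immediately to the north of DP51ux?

DP52ua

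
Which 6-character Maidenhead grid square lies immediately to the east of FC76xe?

FC86ae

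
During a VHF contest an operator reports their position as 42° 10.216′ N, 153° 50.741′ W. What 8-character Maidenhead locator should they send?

Add 180° to longitude and 90° to latitude: 26.15432, 132.17027.
Field (20°×10°, letters A–R): lon ⌊26.15432/20⌋ = 1 → B; lat ⌊132.17027/10⌋ = 13 → N.
Square (2°×1°, digits 0–9): lon ⌊6.15432/2⌋ = 3; lat ⌊2.17027/1⌋ = 2.
Subsquare (5′×2.5′, letters a–x): lon ⌊0.15432/0.0833333⌋ = 1 → b; lat ⌊0.17027/0.0416667⌋ = 4 → e.
Extended square (30″×15″, digits 0–9): lon ⌊0.07098/0.00833333⌋ = 8; lat ⌊0.00360/0.00416667⌋ = 0.

BN32be80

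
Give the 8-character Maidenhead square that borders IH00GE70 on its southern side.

Latitude extended square 0; −1 → -1, wraps to 9, carry into subsquare.
Latitude subsquare e = 4; −1 → 3 = d.
The longitude characters are unchanged.

IH00gd79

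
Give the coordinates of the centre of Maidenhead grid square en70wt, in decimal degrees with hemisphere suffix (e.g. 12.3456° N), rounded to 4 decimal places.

40.8125° N, 84.1250° W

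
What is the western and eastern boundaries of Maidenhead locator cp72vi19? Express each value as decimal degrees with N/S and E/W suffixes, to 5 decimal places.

Field C=2, P=15: +2·20° lon, +15·10° lat → SW at lon -140°, lat 60°.
Square 7, 2: +7·2° lon, +2·1° lat → SW at lon -126°, lat 62°.
Subsquare v=21, i=8: +21·0.0833333° lon, +8·0.0416667° lat → SW at lon -124.25°, lat 62.3333°.
Extended square 1, 9: +1·0.00833333° lon, +9·0.00416667° lat → SW at lon -124.242°, lat 62.3708°.
Cell spans 0.00833333° lon × 0.00416667° lat.
west 124.24167° W, east 124.23333° W.

124.24167° W, 124.23333° W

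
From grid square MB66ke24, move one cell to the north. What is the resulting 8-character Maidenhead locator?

MB66ke25

Latitude extended square 4; +1 → 5.
The longitude characters are unchanged.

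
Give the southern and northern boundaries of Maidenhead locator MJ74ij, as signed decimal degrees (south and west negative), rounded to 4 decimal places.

Field M=12, J=9: +12·20° lon, +9·10° lat → SW at lon 60°, lat 0°.
Square 7, 4: +7·2° lon, +4·1° lat → SW at lon 74°, lat 4°.
Subsquare i=8, j=9: +8·0.0833333° lon, +9·0.0416667° lat → SW at lon 74.6667°, lat 4.375°.
Cell spans 0.0833333° lon × 0.0416667° lat.
south 4.3750, north 4.4167.

4.3750, 4.4167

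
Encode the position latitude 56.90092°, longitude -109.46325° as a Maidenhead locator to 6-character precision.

Shift to the Maidenhead origin (180°W, 90°S): lon 70.5367, lat 146.9009.
Field: lon ⌊70.5367/20⌋ = 3 → D; lat ⌊146.9009/10⌋ = 14 → O.
Square: lon ⌊10.5367/2⌋ = 5; lat ⌊6.9009/1⌋ = 6.
Subsquare: lon ⌊0.5367/0.0833333⌋ = 6 → g; lat ⌊0.9009/0.0416667⌋ = 21 → v.

DO56gv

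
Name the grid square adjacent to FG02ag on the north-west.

Longitude subsquare a = 0; −1 → -1, wraps to 23 = x, carry into square.
Longitude square 0; −1 → -1, wraps to 9, carry into field.
Longitude field F = 5; −1 → 4 = E.
Latitude subsquare g = 6; +1 → 7 = h.

EG92xh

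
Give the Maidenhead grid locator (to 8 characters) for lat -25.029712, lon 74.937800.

Add 180° to longitude and 90° to latitude: 254.93780, 64.97029.
Field: 254.93780/20 → 12 → M, 64.97029/10 → 6 → G; chars MG.
Square: 14.93780/2 → 7, 4.97029/1 → 4; chars 74.
Subsquare: 0.93780/0.0833333 → 11 → l, 0.97029/0.0416667 → 23 → x; chars lx.
Extended square: 0.02113/0.00833333 → 2, 0.01195/0.00416667 → 2; chars 22.

MG74lx22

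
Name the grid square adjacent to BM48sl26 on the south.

BM48sl25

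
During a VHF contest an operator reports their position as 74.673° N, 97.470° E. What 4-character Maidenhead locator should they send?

NQ84

Add 180° to longitude and 90° to latitude: 277.47, 164.67.
Field: 277.47/20 → 13 → N, 164.67/10 → 16 → Q; chars NQ.
Square: 17.47/2 → 8, 4.67/1 → 4; chars 84.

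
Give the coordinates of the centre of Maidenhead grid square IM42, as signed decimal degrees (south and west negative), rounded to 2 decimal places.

32.50, -11.00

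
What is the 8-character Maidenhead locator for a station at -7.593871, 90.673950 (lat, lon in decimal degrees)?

NI52ij07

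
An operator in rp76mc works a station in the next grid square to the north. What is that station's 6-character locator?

RP76md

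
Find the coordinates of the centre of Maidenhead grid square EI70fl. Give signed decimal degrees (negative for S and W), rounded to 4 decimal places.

-9.5208, -85.5417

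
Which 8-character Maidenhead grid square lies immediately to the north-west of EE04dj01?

EE04cj92

Longitude extended square 0; −1 → -1, wraps to 9, carry into subsquare.
Longitude subsquare d = 3; −1 → 2 = c.
Latitude extended square 1; +1 → 2.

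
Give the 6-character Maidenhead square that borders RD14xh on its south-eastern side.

RD24ag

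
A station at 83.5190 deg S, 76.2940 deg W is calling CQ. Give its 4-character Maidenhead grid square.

FA16

Offset from 180°W / 90°S: lon 103.71°, lat 6.48°.
Field: 103.71/20 → 5 → F, 6.48/10 → 0 → A; chars FA.
Square: 3.71/2 → 1, 6.48/1 → 6; chars 16.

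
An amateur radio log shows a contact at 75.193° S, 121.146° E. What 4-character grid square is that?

Offset from 180°W / 90°S: lon 301.15°, lat 14.81°.
Field: 301.15/20 → 15 → P, 14.81/10 → 1 → B; chars PB.
Square: 1.15/2 → 0, 4.81/1 → 4; chars 04.

PB04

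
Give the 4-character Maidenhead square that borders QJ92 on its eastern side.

RJ02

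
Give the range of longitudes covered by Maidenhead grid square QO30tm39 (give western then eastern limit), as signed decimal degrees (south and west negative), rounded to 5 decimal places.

Field Q=16, O=14: +16·20° lon, +14·10° lat → SW at lon 140°, lat 50°.
Square 3, 0: +3·2° lon, +0·1° lat → SW at lon 146°, lat 50°.
Subsquare t=19, m=12: +19·0.0833333° lon, +12·0.0416667° lat → SW at lon 147.583°, lat 50.5°.
Extended square 3, 9: +3·0.00833333° lon, +9·0.00416667° lat → SW at lon 147.608°, lat 50.5375°.
Cell spans 0.00833333° lon × 0.00416667° lat.
west 147.60833, east 147.61667.

147.60833, 147.61667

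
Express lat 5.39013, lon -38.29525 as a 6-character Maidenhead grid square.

HJ05uj

Add 180° to longitude and 90° to latitude: 141.7047, 95.3901.
Field: 141.7047/20 → 7 → H, 95.3901/10 → 9 → J; chars HJ.
Square: 1.7047/2 → 0, 5.3901/1 → 5; chars 05.
Subsquare: 1.7047/0.0833333 → 20 → u, 0.3901/0.0416667 → 9 → j; chars uj.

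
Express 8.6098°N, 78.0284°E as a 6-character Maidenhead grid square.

MJ98ao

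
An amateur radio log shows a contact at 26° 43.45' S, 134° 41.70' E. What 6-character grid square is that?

PG73ig

Offset from 180°W / 90°S: lon 314.6950°, lat 63.2758°.
Field: 314.6950/20 → 15 → P, 63.2758/10 → 6 → G; chars PG.
Square: 14.6950/2 → 7, 3.2758/1 → 3; chars 73.
Subsquare: 0.6950/0.0833333 → 8 → i, 0.2758/0.0416667 → 6 → g; chars ig.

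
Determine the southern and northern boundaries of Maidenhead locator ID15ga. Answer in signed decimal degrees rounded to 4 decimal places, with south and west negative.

Field I=8, D=3: +8·20° lon, +3·10° lat → SW at lon -20°, lat -60°.
Square 1, 5: +1·2° lon, +5·1° lat → SW at lon -18°, lat -55°.
Subsquare g=6, a=0: +6·0.0833333° lon, +0·0.0416667° lat → SW at lon -17.5°, lat -55°.
Cell spans 0.0833333° lon × 0.0416667° lat.
south -55.0000, north -54.9583.

-55.0000, -54.9583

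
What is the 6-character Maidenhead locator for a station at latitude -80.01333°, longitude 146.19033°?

Shift to the Maidenhead origin (180°W, 90°S): lon 326.1903, lat 9.9867.
Field (20°×10°, letters A–R): lon ⌊326.1903/20⌋ = 16 → Q; lat ⌊9.9867/10⌋ = 0 → A.
Square (2°×1°, digits 0–9): lon ⌊6.1903/2⌋ = 3; lat ⌊9.9867/1⌋ = 9.
Subsquare (5′×2.5′, letters a–x): lon ⌊0.1903/0.0833333⌋ = 2 → c; lat ⌊0.9867/0.0416667⌋ = 23 → x.

QA39cx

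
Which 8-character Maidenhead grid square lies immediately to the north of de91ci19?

DE91cj10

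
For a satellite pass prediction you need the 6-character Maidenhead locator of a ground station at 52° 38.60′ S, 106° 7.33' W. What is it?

Shift to the Maidenhead origin (180°W, 90°S): lon 73.8778, lat 37.3567.
Field (20°×10°, letters A–R): 73.8778/20 → 3 → D, 37.3567/10 → 3 → D; chars DD.
Square (2°×1°, digits 0–9): 13.8778/2 → 6, 7.3567/1 → 7; chars 67.
Subsquare (5′×2.5′, letters a–x): 1.8778/0.0833333 → 22 → w, 0.3567/0.0416667 → 8 → i; chars wi.

DD67wi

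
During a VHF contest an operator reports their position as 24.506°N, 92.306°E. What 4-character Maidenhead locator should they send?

NL64

Offset from 180°W / 90°S: lon 272.31°, lat 114.51°.
Field: 272.31/20 → 13 → N, 114.51/10 → 11 → L; chars NL.
Square: 12.31/2 → 6, 4.51/1 → 4; chars 64.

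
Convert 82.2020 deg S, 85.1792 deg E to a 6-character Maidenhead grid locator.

NA27ot

Add 180° to longitude and 90° to latitude: 265.1792, 7.7980.
Field: lon ⌊265.1792/20⌋ = 13 → N; lat ⌊7.7980/10⌋ = 0 → A.
Square: lon ⌊5.1792/2⌋ = 2; lat ⌊7.7980/1⌋ = 7.
Subsquare: lon ⌊1.1792/0.0833333⌋ = 14 → o; lat ⌊0.7980/0.0416667⌋ = 19 → t.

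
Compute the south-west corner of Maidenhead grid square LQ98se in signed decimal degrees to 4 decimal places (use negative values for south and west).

78.1667, 59.5000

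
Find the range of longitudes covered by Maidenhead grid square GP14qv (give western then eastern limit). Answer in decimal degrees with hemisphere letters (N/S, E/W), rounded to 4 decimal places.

Field G=6, P=15: +6·20° lon, +15·10° lat → SW at lon -60°, lat 60°.
Square 1, 4: +1·2° lon, +4·1° lat → SW at lon -58°, lat 64°.
Subsquare q=16, v=21: +16·0.0833333° lon, +21·0.0416667° lat → SW at lon -56.6667°, lat 64.875°.
Cell spans 0.0833333° lon × 0.0416667° lat.
west 56.6667° W, east 56.5833° W.

56.6667° W, 56.5833° W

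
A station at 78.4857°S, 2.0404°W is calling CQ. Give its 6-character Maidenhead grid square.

IB81xm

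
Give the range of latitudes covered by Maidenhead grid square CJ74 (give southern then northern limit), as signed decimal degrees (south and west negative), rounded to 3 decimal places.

4.000, 5.000

Field C=2, J=9: +2·20° lon, +9·10° lat → SW at lon -140°, lat 0°.
Square 7, 4: +7·2° lon, +4·1° lat → SW at lon -126°, lat 4°.
Cell spans 2° lon × 1° lat.
south 4.000, north 5.000.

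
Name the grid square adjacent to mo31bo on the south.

MO31bn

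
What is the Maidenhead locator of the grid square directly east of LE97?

Longitude square 9; +1 → 10, wraps to 0, carry into field.
Longitude field L = 11; +1 → 12 = M.
The latitude characters are unchanged.

ME07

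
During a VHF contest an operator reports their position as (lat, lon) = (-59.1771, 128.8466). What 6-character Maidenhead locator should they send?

PD40kt

Offset from 180°W / 90°S: lon 308.8466°, lat 30.8229°.
Field: 308.8466/20 → 15 → P, 30.8229/10 → 3 → D; chars PD.
Square: 8.8466/2 → 4, 0.8229/1 → 0; chars 40.
Subsquare: 0.8466/0.0833333 → 10 → k, 0.8229/0.0416667 → 19 → t; chars kt.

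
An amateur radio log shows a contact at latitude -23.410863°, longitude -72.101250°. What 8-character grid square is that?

FG36wo71

Shift to the Maidenhead origin (180°W, 90°S): lon 107.89875, lat 66.58914.
Field: lon ⌊107.89875/20⌋ = 5 → F; lat ⌊66.58914/10⌋ = 6 → G.
Square: lon ⌊7.89875/2⌋ = 3; lat ⌊6.58914/1⌋ = 6.
Subsquare: lon ⌊1.89875/0.0833333⌋ = 22 → w; lat ⌊0.58914/0.0416667⌋ = 14 → o.
Extended square: lon ⌊0.06542/0.00833333⌋ = 7; lat ⌊0.00580/0.00416667⌋ = 1.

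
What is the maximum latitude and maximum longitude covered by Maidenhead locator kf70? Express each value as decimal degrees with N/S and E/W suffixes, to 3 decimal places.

Field K=10, F=5: +10·20° lon, +5·10° lat → SW at lon 20°, lat -40°.
Square 7, 0: +7·2° lon, +0·1° lat → SW at lon 34°, lat -40°.
Cell spans 2° lon × 1° lat. NE corner is SW corner plus one full cell.
latitude 39.000° S, longitude 36.000° E.

39.000° S, 36.000° E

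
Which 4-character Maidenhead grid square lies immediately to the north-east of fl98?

Longitude square 9; +1 → 10, wraps to 0, carry into field.
Longitude field F = 5; +1 → 6 = G.
Latitude square 8; +1 → 9.

GL09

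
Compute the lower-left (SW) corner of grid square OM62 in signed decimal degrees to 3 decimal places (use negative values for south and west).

32.000, 112.000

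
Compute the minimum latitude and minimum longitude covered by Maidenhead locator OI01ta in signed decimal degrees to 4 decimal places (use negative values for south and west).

Field O=14, I=8: +14·20° lon, +8·10° lat → SW at lon 100°, lat -10°.
Square 0, 1: +0·2° lon, +1·1° lat → SW at lon 100°, lat -9°.
Subsquare t=19, a=0: +19·0.0833333° lon, +0·0.0416667° lat → SW at lon 101.583°, lat -9°.
latitude -9.0000, longitude 101.5833.

-9.0000, 101.5833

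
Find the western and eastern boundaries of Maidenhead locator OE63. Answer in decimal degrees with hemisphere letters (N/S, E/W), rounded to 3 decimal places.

Field O=14, E=4: +14·20° lon, +4·10° lat → SW at lon 100°, lat -50°.
Square 6, 3: +6·2° lon, +3·1° lat → SW at lon 112°, lat -47°.
Cell spans 2° lon × 1° lat.
west 112.000° E, east 114.000° E.

112.000° E, 114.000° E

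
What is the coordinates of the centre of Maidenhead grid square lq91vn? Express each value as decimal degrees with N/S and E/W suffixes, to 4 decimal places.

71.5625° N, 59.7917° E

Field L=11, Q=16: +11·20° lon, +16·10° lat → SW at lon 40°, lat 70°.
Square 9, 1: +9·2° lon, +1·1° lat → SW at lon 58°, lat 71°.
Subsquare v=21, n=13: +21·0.0833333° lon, +13·0.0416667° lat → SW at lon 59.75°, lat 71.5417°.
Cell spans 0.0833333° lon × 0.0416667° lat. Centre is SW corner plus half of each.
latitude 71.5625° N, longitude 59.7917° E.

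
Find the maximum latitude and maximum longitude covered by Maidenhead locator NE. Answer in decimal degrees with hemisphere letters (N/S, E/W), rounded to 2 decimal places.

Field N=13, E=4: +13·20° lon, +4·10° lat → SW at lon 80°, lat -50°.
Cell spans 20° lon × 10° lat. NE corner is SW corner plus one full cell.
latitude 40.00° S, longitude 100.00° E.

40.00° S, 100.00° E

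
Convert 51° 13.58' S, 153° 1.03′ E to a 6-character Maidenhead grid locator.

QD68ms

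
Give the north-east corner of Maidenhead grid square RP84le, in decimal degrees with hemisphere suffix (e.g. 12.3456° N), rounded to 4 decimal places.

64.2083° N, 177.0000° E

Field R=17, P=15: +17·20° lon, +15·10° lat → SW at lon 160°, lat 60°.
Square 8, 4: +8·2° lon, +4·1° lat → SW at lon 176°, lat 64°.
Subsquare l=11, e=4: +11·0.0833333° lon, +4·0.0416667° lat → SW at lon 176.917°, lat 64.1667°.
Cell spans 0.0833333° lon × 0.0416667° lat. NE corner is SW corner plus one full cell.
latitude 64.2083° N, longitude 177.0000° E.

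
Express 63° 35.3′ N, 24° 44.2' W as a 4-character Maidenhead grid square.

HP73

Offset from 180°W / 90°S: lon 155.26°, lat 153.59°.
Field: 155.26/20 → 7 → H, 153.59/10 → 15 → P; chars HP.
Square: 15.26/2 → 7, 3.59/1 → 3; chars 73.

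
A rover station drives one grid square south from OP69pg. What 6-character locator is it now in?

OP69pf

Latitude subsquare g = 6; −1 → 5 = f.
The longitude characters are unchanged.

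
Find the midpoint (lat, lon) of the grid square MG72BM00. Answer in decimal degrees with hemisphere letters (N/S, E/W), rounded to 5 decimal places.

27.49792° S, 74.08750° E

Field M=12, G=6: +12·20° lon, +6·10° lat → SW at lon 60°, lat -30°.
Square 7, 2: +7·2° lon, +2·1° lat → SW at lon 74°, lat -28°.
Subsquare b=1, m=12: +1·0.0833333° lon, +12·0.0416667° lat → SW at lon 74.0833°, lat -27.5°.
Extended square 0, 0: +0·0.00833333° lon, +0·0.00416667° lat → SW at lon 74.0833°, lat -27.5°.
Cell spans 0.00833333° lon × 0.00416667° lat. Centre is SW corner plus half of each.
latitude 27.49792° S, longitude 74.08750° E.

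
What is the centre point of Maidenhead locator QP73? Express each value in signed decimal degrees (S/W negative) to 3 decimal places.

Field Q=16, P=15: +16·20° lon, +15·10° lat → SW at lon 140°, lat 60°.
Square 7, 3: +7·2° lon, +3·1° lat → SW at lon 154°, lat 63°.
Cell spans 2° lon × 1° lat. Centre is SW corner plus half of each.
latitude 63.500, longitude 155.000.

63.500, 155.000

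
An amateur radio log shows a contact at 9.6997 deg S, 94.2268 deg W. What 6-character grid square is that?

Offset from 180°W / 90°S: lon 85.7732°, lat 80.3003°.
Field: 85.7732/20 → 4 → E, 80.3003/10 → 8 → I; chars EI.
Square: 5.7732/2 → 2, 0.3003/1 → 0; chars 20.
Subsquare: 1.7732/0.0833333 → 21 → v, 0.3003/0.0416667 → 7 → h; chars vh.

EI20vh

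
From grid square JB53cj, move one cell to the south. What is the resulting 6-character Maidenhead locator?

Latitude subsquare j = 9; −1 → 8 = i.
The longitude characters are unchanged.

JB53ci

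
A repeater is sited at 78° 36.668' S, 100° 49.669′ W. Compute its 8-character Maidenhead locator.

Offset from 180°W / 90°S: lon 79.17218°, lat 11.38887°.
Field: lon ⌊79.17218/20⌋ = 3 → D; lat ⌊11.38887/10⌋ = 1 → B.
Square: lon ⌊19.17218/2⌋ = 9; lat ⌊1.38887/1⌋ = 1.
Subsquare: lon ⌊1.17218/0.0833333⌋ = 14 → o; lat ⌊0.38887/0.0416667⌋ = 9 → j.
Extended square: lon ⌊0.00552/0.00833333⌋ = 0; lat ⌊0.01387/0.00416667⌋ = 3.

DB91oj03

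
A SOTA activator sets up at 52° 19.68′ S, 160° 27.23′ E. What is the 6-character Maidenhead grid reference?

Add 180° to longitude and 90° to latitude: 340.4538, 37.6720.
Field: 340.4538/20 → 17 → R, 37.6720/10 → 3 → D; chars RD.
Square: 0.4538/2 → 0, 7.6720/1 → 7; chars 07.
Subsquare: 0.4538/0.0833333 → 5 → f, 0.6720/0.0416667 → 16 → q; chars fq.

RD07fq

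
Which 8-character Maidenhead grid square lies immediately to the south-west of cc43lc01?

Longitude extended square 0; −1 → -1, wraps to 9, carry into subsquare.
Longitude subsquare l = 11; −1 → 10 = k.
Latitude extended square 1; −1 → 0.

CC43kc90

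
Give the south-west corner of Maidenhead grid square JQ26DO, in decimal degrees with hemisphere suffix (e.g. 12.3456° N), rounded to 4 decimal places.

Field J=9, Q=16: +9·20° lon, +16·10° lat → SW at lon 0°, lat 70°.
Square 2, 6: +2·2° lon, +6·1° lat → SW at lon 4°, lat 76°.
Subsquare d=3, o=14: +3·0.0833333° lon, +14·0.0416667° lat → SW at lon 4.25°, lat 76.5833°.
latitude 76.5833° N, longitude 4.2500° E.

76.5833° N, 4.2500° E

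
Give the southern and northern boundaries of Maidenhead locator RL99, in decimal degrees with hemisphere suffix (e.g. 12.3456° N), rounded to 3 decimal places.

Field R=17, L=11: +17·20° lon, +11·10° lat → SW at lon 160°, lat 20°.
Square 9, 9: +9·2° lon, +9·1° lat → SW at lon 178°, lat 29°.
Cell spans 2° lon × 1° lat.
south 29.000° N, north 30.000° N.

29.000° N, 30.000° N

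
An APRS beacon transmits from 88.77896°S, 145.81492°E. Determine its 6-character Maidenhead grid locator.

Shift to the Maidenhead origin (180°W, 90°S): lon 325.8149, lat 1.2210.
Field: 325.8149/20 → 16 → Q, 1.2210/10 → 0 → A; chars QA.
Square: 5.8149/2 → 2, 1.2210/1 → 1; chars 21.
Subsquare: 1.8149/0.0833333 → 21 → v, 0.2210/0.0416667 → 5 → f; chars vf.

QA21vf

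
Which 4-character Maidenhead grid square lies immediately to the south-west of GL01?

Longitude square 0; −1 → -1, wraps to 9, carry into field.
Longitude field G = 6; −1 → 5 = F.
Latitude square 1; −1 → 0.

FL90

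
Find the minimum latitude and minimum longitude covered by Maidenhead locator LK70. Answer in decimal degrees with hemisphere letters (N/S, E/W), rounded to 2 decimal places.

10.00° N, 54.00° E

Field L=11, K=10: +11·20° lon, +10·10° lat → SW at lon 40°, lat 10°.
Square 7, 0: +7·2° lon, +0·1° lat → SW at lon 54°, lat 10°.
latitude 10.00° N, longitude 54.00° E.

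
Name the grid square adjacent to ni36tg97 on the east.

Longitude extended square 9; +1 → 10, wraps to 0, carry into subsquare.
Longitude subsquare t = 19; +1 → 20 = u.
The latitude characters are unchanged.

NI36ug07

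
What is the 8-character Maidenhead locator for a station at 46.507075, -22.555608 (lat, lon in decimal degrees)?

HN86rm31

Add 180° to longitude and 90° to latitude: 157.44439, 136.50707.
Field: 157.44439/20 → 7 → H, 136.50707/10 → 13 → N; chars HN.
Square: 17.44439/2 → 8, 6.50707/1 → 6; chars 86.
Subsquare: 1.44439/0.0833333 → 17 → r, 0.50707/0.0416667 → 12 → m; chars rm.
Extended square: 0.02773/0.00833333 → 3, 0.00707/0.00416667 → 1; chars 31.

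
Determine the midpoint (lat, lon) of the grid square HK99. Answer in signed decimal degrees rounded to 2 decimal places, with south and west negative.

19.50, -21.00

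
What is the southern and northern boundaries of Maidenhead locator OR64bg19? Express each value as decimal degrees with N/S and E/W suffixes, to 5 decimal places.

Field O=14, R=17: +14·20° lon, +17·10° lat → SW at lon 100°, lat 80°.
Square 6, 4: +6·2° lon, +4·1° lat → SW at lon 112°, lat 84°.
Subsquare b=1, g=6: +1·0.0833333° lon, +6·0.0416667° lat → SW at lon 112.083°, lat 84.25°.
Extended square 1, 9: +1·0.00833333° lon, +9·0.00416667° lat → SW at lon 112.092°, lat 84.2875°.
Cell spans 0.00833333° lon × 0.00416667° lat.
south 84.28750° N, north 84.29167° N.

84.28750° N, 84.29167° N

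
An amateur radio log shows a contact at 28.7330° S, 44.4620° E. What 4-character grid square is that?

LG21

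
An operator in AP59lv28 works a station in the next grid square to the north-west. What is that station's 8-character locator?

Longitude extended square 2; −1 → 1.
Latitude extended square 8; +1 → 9.

AP59lv19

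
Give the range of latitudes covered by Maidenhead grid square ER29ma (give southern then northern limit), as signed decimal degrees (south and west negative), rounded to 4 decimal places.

89.0000, 89.0417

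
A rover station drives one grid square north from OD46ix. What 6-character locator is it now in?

Latitude subsquare x = 23; +1 → 24, wraps to 0 = a, carry into square.
Latitude square 6; +1 → 7.
The longitude characters are unchanged.

OD47ia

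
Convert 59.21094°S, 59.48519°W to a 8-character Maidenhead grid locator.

GD00gs19

Shift to the Maidenhead origin (180°W, 90°S): lon 120.51481, lat 30.78906.
Field: lon ⌊120.51481/20⌋ = 6 → G; lat ⌊30.78906/10⌋ = 3 → D.
Square: lon ⌊0.51481/2⌋ = 0; lat ⌊0.78906/1⌋ = 0.
Subsquare: lon ⌊0.51481/0.0833333⌋ = 6 → g; lat ⌊0.78906/0.0416667⌋ = 18 → s.
Extended square: lon ⌊0.01481/0.00833333⌋ = 1; lat ⌊0.03906/0.00416667⌋ = 9.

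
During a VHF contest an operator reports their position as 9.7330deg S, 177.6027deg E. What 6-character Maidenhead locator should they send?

Shift to the Maidenhead origin (180°W, 90°S): lon 357.6027, lat 80.2670.
Field: 357.6027/20 → 17 → R, 80.2670/10 → 8 → I; chars RI.
Square: 17.6027/2 → 8, 0.2670/1 → 0; chars 80.
Subsquare: 1.6027/0.0833333 → 19 → t, 0.2670/0.0416667 → 6 → g; chars tg.

RI80tg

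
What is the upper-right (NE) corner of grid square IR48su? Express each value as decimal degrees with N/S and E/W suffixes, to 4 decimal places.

88.8750° N, 10.4167° W

Field I=8, R=17: +8·20° lon, +17·10° lat → SW at lon -20°, lat 80°.
Square 4, 8: +4·2° lon, +8·1° lat → SW at lon -12°, lat 88°.
Subsquare s=18, u=20: +18·0.0833333° lon, +20·0.0416667° lat → SW at lon -10.5°, lat 88.8333°.
Cell spans 0.0833333° lon × 0.0416667° lat. NE corner is SW corner plus one full cell.
latitude 88.8750° N, longitude 10.4167° W.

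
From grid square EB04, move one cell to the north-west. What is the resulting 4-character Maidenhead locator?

DB95

Longitude square 0; −1 → -1, wraps to 9, carry into field.
Longitude field E = 4; −1 → 3 = D.
Latitude square 4; +1 → 5.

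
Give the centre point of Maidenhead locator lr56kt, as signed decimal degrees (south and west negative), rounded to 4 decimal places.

Field L=11, R=17: +11·20° lon, +17·10° lat → SW at lon 40°, lat 80°.
Square 5, 6: +5·2° lon, +6·1° lat → SW at lon 50°, lat 86°.
Subsquare k=10, t=19: +10·0.0833333° lon, +19·0.0416667° lat → SW at lon 50.8333°, lat 86.7917°.
Cell spans 0.0833333° lon × 0.0416667° lat. Centre is SW corner plus half of each.
latitude 86.8125, longitude 50.8750.

86.8125, 50.8750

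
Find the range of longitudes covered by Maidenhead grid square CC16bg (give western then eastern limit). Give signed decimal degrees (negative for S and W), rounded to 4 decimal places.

Field C=2, C=2: +2·20° lon, +2·10° lat → SW at lon -140°, lat -70°.
Square 1, 6: +1·2° lon, +6·1° lat → SW at lon -138°, lat -64°.
Subsquare b=1, g=6: +1·0.0833333° lon, +6·0.0416667° lat → SW at lon -137.917°, lat -63.75°.
Cell spans 0.0833333° lon × 0.0416667° lat.
west -137.9167, east -137.8333.

-137.9167, -137.8333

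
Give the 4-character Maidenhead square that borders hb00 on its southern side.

Latitude square 0; −1 → -1, wraps to 9, carry into field.
Latitude field B = 1; −1 → 0 = A.
The longitude characters are unchanged.

HA09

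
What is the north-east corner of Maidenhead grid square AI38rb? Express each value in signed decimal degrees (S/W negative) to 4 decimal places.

-1.9167, -172.5000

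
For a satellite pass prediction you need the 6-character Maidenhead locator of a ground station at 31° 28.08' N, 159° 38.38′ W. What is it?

BM01el

Shift to the Maidenhead origin (180°W, 90°S): lon 20.3603, lat 121.4680.
Field: lon ⌊20.3603/20⌋ = 1 → B; lat ⌊121.4680/10⌋ = 12 → M.
Square: lon ⌊0.3603/2⌋ = 0; lat ⌊1.4680/1⌋ = 1.
Subsquare: lon ⌊0.3603/0.0833333⌋ = 4 → e; lat ⌊0.4680/0.0416667⌋ = 11 → l.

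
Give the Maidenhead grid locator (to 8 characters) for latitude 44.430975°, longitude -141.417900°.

BN94gk93

Shift to the Maidenhead origin (180°W, 90°S): lon 38.58210, lat 134.43097.
Field: 38.58210/20 → 1 → B, 134.43097/10 → 13 → N; chars BN.
Square: 18.58210/2 → 9, 4.43097/1 → 4; chars 94.
Subsquare: 0.58210/0.0833333 → 6 → g, 0.43097/0.0416667 → 10 → k; chars gk.
Extended square: 0.08210/0.00833333 → 9, 0.01431/0.00416667 → 3; chars 93.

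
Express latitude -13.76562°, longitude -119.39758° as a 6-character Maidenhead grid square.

Add 180° to longitude and 90° to latitude: 60.6024, 76.2344.
Field (20°×10°, letters A–R): 60.6024/20 → 3 → D, 76.2344/10 → 7 → H; chars DH.
Square (2°×1°, digits 0–9): 0.6024/2 → 0, 6.2344/1 → 6; chars 06.
Subsquare (5′×2.5′, letters a–x): 0.6024/0.0833333 → 7 → h, 0.2344/0.0416667 → 5 → f; chars hf.

DH06hf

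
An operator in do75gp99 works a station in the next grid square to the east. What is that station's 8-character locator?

Longitude extended square 9; +1 → 10, wraps to 0, carry into subsquare.
Longitude subsquare g = 6; +1 → 7 = h.
The latitude characters are unchanged.

DO75hp09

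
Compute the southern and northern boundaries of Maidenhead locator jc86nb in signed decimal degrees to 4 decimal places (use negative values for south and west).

Field J=9, C=2: +9·20° lon, +2·10° lat → SW at lon 0°, lat -70°.
Square 8, 6: +8·2° lon, +6·1° lat → SW at lon 16°, lat -64°.
Subsquare n=13, b=1: +13·0.0833333° lon, +1·0.0416667° lat → SW at lon 17.0833°, lat -63.9583°.
Cell spans 0.0833333° lon × 0.0416667° lat.
south -63.9583, north -63.9167.

-63.9583, -63.9167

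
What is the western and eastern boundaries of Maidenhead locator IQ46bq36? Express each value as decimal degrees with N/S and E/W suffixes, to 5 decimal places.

Field I=8, Q=16: +8·20° lon, +16·10° lat → SW at lon -20°, lat 70°.
Square 4, 6: +4·2° lon, +6·1° lat → SW at lon -12°, lat 76°.
Subsquare b=1, q=16: +1·0.0833333° lon, +16·0.0416667° lat → SW at lon -11.9167°, lat 76.6667°.
Extended square 3, 6: +3·0.00833333° lon, +6·0.00416667° lat → SW at lon -11.8917°, lat 76.6917°.
Cell spans 0.00833333° lon × 0.00416667° lat.
west 11.89167° W, east 11.88333° W.

11.89167° W, 11.88333° W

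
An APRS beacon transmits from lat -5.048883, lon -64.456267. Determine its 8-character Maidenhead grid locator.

FI74sw58

Shift to the Maidenhead origin (180°W, 90°S): lon 115.54373, lat 84.95112.
Field: 115.54373/20 → 5 → F, 84.95112/10 → 8 → I; chars FI.
Square: 15.54373/2 → 7, 4.95112/1 → 4; chars 74.
Subsquare: 1.54373/0.0833333 → 18 → s, 0.95112/0.0416667 → 22 → w; chars sw.
Extended square: 0.04373/0.00833333 → 5, 0.03445/0.00416667 → 8; chars 58.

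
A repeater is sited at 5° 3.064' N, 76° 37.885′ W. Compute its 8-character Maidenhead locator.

FJ15qb42

Offset from 180°W / 90°S: lon 103.36858°, lat 95.05107°.
Field: lon ⌊103.36858/20⌋ = 5 → F; lat ⌊95.05107/10⌋ = 9 → J.
Square: lon ⌊3.36858/2⌋ = 1; lat ⌊5.05107/1⌋ = 5.
Subsquare: lon ⌊1.36858/0.0833333⌋ = 16 → q; lat ⌊0.05107/0.0416667⌋ = 1 → b.
Extended square: lon ⌊0.03525/0.00833333⌋ = 4; lat ⌊0.00940/0.00416667⌋ = 2.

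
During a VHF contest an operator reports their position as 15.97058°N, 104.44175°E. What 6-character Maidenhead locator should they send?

OK25fx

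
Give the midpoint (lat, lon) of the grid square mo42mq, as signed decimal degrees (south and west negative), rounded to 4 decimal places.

52.6875, 69.0417

Field M=12, O=14: +12·20° lon, +14·10° lat → SW at lon 60°, lat 50°.
Square 4, 2: +4·2° lon, +2·1° lat → SW at lon 68°, lat 52°.
Subsquare m=12, q=16: +12·0.0833333° lon, +16·0.0416667° lat → SW at lon 69°, lat 52.6667°.
Cell spans 0.0833333° lon × 0.0416667° lat. Centre is SW corner plus half of each.
latitude 52.6875, longitude 69.0417.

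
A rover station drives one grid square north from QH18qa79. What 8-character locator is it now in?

QH18qb70

Latitude extended square 9; +1 → 10, wraps to 0, carry into subsquare.
Latitude subsquare a = 0; +1 → 1 = b.
The longitude characters are unchanged.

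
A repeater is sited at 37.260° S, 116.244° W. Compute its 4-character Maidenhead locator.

Add 180° to longitude and 90° to latitude: 63.76, 52.74.
Field: lon ⌊63.76/20⌋ = 3 → D; lat ⌊52.74/10⌋ = 5 → F.
Square: lon ⌊3.76/2⌋ = 1; lat ⌊2.74/1⌋ = 2.

DF12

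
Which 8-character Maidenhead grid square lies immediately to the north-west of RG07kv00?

RG07jv91

Longitude extended square 0; −1 → -1, wraps to 9, carry into subsquare.
Longitude subsquare k = 10; −1 → 9 = j.
Latitude extended square 0; +1 → 1.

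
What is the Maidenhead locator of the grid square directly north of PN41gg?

PN41gh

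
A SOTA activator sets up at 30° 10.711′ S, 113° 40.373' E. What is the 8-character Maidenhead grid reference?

OF69ut07

Shift to the Maidenhead origin (180°W, 90°S): lon 293.67288, lat 59.82148.
Field: 293.67288/20 → 14 → O, 59.82148/10 → 5 → F; chars OF.
Square: 13.67288/2 → 6, 9.82148/1 → 9; chars 69.
Subsquare: 1.67288/0.0833333 → 20 → u, 0.82148/0.0416667 → 19 → t; chars ut.
Extended square: 0.00622/0.00833333 → 0, 0.02982/0.00416667 → 7; chars 07.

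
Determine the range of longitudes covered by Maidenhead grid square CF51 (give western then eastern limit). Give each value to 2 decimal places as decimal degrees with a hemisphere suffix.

130.00° W, 128.00° W

Field C=2, F=5: +2·20° lon, +5·10° lat → SW at lon -140°, lat -40°.
Square 5, 1: +5·2° lon, +1·1° lat → SW at lon -130°, lat -39°.
Cell spans 2° lon × 1° lat.
west 130.00° W, east 128.00° W.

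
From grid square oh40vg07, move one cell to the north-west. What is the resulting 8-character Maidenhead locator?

OH40ug98

Longitude extended square 0; −1 → -1, wraps to 9, carry into subsquare.
Longitude subsquare v = 21; −1 → 20 = u.
Latitude extended square 7; +1 → 8.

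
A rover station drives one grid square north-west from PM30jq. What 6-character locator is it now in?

PM30ir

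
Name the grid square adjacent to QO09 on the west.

PO99

Longitude square 0; −1 → -1, wraps to 9, carry into field.
Longitude field Q = 16; −1 → 15 = P.
The latitude characters are unchanged.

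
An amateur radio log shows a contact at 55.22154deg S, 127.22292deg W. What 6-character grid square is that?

CD64js

Offset from 180°W / 90°S: lon 52.7771°, lat 34.7785°.
Field: 52.7771/20 → 2 → C, 34.7785/10 → 3 → D; chars CD.
Square: 12.7771/2 → 6, 4.7785/1 → 4; chars 64.
Subsquare: 0.7771/0.0833333 → 9 → j, 0.7785/0.0416667 → 18 → s; chars js.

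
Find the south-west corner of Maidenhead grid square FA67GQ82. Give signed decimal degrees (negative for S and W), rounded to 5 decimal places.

Field F=5, A=0: +5·20° lon, +0·10° lat → SW at lon -80°, lat -90°.
Square 6, 7: +6·2° lon, +7·1° lat → SW at lon -68°, lat -83°.
Subsquare g=6, q=16: +6·0.0833333° lon, +16·0.0416667° lat → SW at lon -67.5°, lat -82.3333°.
Extended square 8, 2: +8·0.00833333° lon, +2·0.00416667° lat → SW at lon -67.4333°, lat -82.325°.
latitude -82.32500, longitude -67.43333.

-82.32500, -67.43333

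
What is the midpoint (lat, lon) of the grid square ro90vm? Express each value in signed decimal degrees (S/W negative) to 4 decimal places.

50.5208, 179.7917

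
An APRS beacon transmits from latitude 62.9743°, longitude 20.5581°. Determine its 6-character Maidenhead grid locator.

Shift to the Maidenhead origin (180°W, 90°S): lon 200.5581, lat 152.9743.
Field: 200.5581/20 → 10 → K, 152.9743/10 → 15 → P; chars KP.
Square: 0.5581/2 → 0, 2.9743/1 → 2; chars 02.
Subsquare: 0.5581/0.0833333 → 6 → g, 0.9743/0.0416667 → 23 → x; chars gx.

KP02gx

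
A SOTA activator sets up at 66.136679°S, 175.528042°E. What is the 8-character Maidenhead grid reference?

Shift to the Maidenhead origin (180°W, 90°S): lon 355.52804, lat 23.86332.
Field: lon ⌊355.52804/20⌋ = 17 → R; lat ⌊23.86332/10⌋ = 2 → C.
Square: lon ⌊15.52804/2⌋ = 7; lat ⌊3.86332/1⌋ = 3.
Subsquare: lon ⌊1.52804/0.0833333⌋ = 18 → s; lat ⌊0.86332/0.0416667⌋ = 20 → u.
Extended square: lon ⌊0.02804/0.00833333⌋ = 3; lat ⌊0.02999/0.00416667⌋ = 7.

RC73su37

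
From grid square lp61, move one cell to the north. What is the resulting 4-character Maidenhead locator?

Latitude square 1; +1 → 2.
The longitude characters are unchanged.

LP62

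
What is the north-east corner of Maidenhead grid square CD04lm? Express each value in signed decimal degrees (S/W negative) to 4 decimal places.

-55.4583, -139.0000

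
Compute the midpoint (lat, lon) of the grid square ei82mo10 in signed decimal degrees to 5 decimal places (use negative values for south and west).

-7.41458, -82.98750

Field E=4, I=8: +4·20° lon, +8·10° lat → SW at lon -100°, lat -10°.
Square 8, 2: +8·2° lon, +2·1° lat → SW at lon -84°, lat -8°.
Subsquare m=12, o=14: +12·0.0833333° lon, +14·0.0416667° lat → SW at lon -83°, lat -7.41667°.
Extended square 1, 0: +1·0.00833333° lon, +0·0.00416667° lat → SW at lon -82.9917°, lat -7.41667°.
Cell spans 0.00833333° lon × 0.00416667° lat. Centre is SW corner plus half of each.
latitude -7.41458, longitude -82.98750.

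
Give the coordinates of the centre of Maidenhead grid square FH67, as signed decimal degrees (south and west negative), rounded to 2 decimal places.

Field F=5, H=7: +5·20° lon, +7·10° lat → SW at lon -80°, lat -20°.
Square 6, 7: +6·2° lon, +7·1° lat → SW at lon -68°, lat -13°.
Cell spans 2° lon × 1° lat. Centre is SW corner plus half of each.
latitude -12.50, longitude -67.00.

-12.50, -67.00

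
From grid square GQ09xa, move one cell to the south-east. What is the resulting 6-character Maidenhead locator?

Longitude subsquare x = 23; +1 → 24, wraps to 0 = a, carry into square.
Longitude square 0; +1 → 1.
Latitude subsquare a = 0; −1 → -1, wraps to 23 = x, carry into square.
Latitude square 9; −1 → 8.

GQ18ax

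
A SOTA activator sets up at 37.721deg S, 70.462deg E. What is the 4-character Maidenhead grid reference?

MF52

Shift to the Maidenhead origin (180°W, 90°S): lon 250.46, lat 52.28.
Field (20°×10°, letters A–R): 250.46/20 → 12 → M, 52.28/10 → 5 → F; chars MF.
Square (2°×1°, digits 0–9): 10.46/2 → 5, 2.28/1 → 2; chars 52.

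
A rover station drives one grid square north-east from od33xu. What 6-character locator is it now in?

Longitude subsquare x = 23; +1 → 24, wraps to 0 = a, carry into square.
Longitude square 3; +1 → 4.
Latitude subsquare u = 20; +1 → 21 = v.

OD43av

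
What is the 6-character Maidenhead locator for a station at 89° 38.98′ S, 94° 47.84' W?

EA20oi

Add 180° to longitude and 90° to latitude: 85.2027, 0.3503.
Field: lon ⌊85.2027/20⌋ = 4 → E; lat ⌊0.3503/10⌋ = 0 → A.
Square: lon ⌊5.2027/2⌋ = 2; lat ⌊0.3503/1⌋ = 0.
Subsquare: lon ⌊1.2027/0.0833333⌋ = 14 → o; lat ⌊0.3503/0.0416667⌋ = 8 → i.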